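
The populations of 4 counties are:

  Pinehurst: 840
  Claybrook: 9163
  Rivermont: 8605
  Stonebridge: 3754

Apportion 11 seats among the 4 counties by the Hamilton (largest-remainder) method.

Total 22362; standard divisor 22362/11 ≈ 2032.909.
Standard quotas: Pinehurst 0.4132, Claybrook 4.5073, Rivermont 4.2329, Stonebridge 1.8466.
Lower quotas: Pinehurst 0, Claybrook 4, Rivermont 4, Stonebridge 1 (sum 9, leaving 2 seats).
Remainders in descending order: Stonebridge 0.8466, Claybrook 0.5073, Pinehurst 0.4132, Rivermont 0.2329.
Largest remainders: Stonebridge, Claybrook receive the extra seats.

Pinehurst 0, Claybrook 5, Rivermont 4, Stonebridge 2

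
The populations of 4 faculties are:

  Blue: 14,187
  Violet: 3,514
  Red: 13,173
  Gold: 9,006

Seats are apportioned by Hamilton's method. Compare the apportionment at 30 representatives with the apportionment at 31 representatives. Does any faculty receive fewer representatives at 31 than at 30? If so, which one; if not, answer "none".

none

At 30 seats: Blue 11, Violet 2, Red 10, Gold 7.
At 31 seats: Blue 11, Violet 3, Red 10, Gold 7.
No faculty's allocation decreased.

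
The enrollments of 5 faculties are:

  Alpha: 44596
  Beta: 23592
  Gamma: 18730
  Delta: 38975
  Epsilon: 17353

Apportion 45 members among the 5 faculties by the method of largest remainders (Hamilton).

Standard divisor: 143246 ÷ 45 ≈ 3183.244.
Standard quotas: Alpha 14.0096, Beta 7.4113, Gamma 5.8839, Delta 12.2438, Epsilon 5.4514.
Lower quotas: Alpha 14, Beta 7, Gamma 5, Delta 12, Epsilon 5 (sum 43, leaving 2 seats).
Remainders in descending order: Gamma 0.8839, Epsilon 0.4514, Beta 0.4113, Delta 0.2438, Alpha 0.0096.
Largest remainders: Gamma, Epsilon receive the extra seats.

Alpha 14; Beta 7; Gamma 6; Delta 12; Epsilon 6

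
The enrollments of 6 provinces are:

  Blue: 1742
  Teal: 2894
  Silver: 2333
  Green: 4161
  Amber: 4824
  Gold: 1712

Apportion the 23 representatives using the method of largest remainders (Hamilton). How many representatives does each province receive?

Blue 2, Teal 4, Silver 3, Green 6, Amber 6, Gold 2

Total 17666; standard divisor 17666/23 ≈ 768.087.
Standard quotas: Blue 2.268, Teal 3.768, Silver 3.037, Green 5.417, Amber 6.281, Gold 2.229.
Lower quotas: Blue 2, Teal 3, Silver 3, Green 5, Amber 6, Gold 2 (sum 21, leaving 2 seats).
Remainders in descending order: Teal 0.768, Green 0.417, Amber 0.281, Blue 0.268, Gold 0.229, Silver 0.037.
Largest remainders: Teal, Green receive the extra seats.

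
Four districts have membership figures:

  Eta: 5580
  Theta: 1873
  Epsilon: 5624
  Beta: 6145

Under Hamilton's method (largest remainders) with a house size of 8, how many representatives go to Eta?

The standard divisor is 19222/8 ≈ 2402.75.
Standard quotas: Eta 2.3223, Theta 0.7795, Epsilon 2.3407, Beta 2.5575.
Lower quotas: Eta 2, Theta 0, Epsilon 2, Beta 2 (sum 6, leaving 2 seats).
Remainders in descending order: Theta 0.7795, Beta 0.5575, Epsilon 0.3407, Eta 0.3223.
Largest remainders: Theta, Beta receive the extra seats.
Eta receives 2.

2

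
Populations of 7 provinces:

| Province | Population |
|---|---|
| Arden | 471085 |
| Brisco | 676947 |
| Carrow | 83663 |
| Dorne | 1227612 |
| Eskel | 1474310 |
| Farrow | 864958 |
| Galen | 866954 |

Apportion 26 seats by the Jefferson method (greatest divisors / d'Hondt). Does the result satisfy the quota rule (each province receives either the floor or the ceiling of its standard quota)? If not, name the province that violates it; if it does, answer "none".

none

Standard quotas: Arden 2.162, Brisco 3.107, Carrow 0.384, Dorne 5.634, Eskel 6.766, Farrow 3.969, Galen 3.979.
Jefferson allocation: Arden 2, Brisco 3, Carrow 0, Dorne 6, Eskel 7, Farrow 4, Galen 4.
Every allocation lies between the lower and upper quota.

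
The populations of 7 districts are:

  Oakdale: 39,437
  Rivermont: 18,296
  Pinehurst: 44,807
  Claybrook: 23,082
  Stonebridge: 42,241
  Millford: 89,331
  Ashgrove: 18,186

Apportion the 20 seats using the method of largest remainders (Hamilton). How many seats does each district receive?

Oakdale 3; Rivermont 1; Pinehurst 3; Claybrook 2; Stonebridge 3; Millford 7; Ashgrove 1

Standard divisor: 275380 ÷ 20 = 13769.
Standard quotas: Oakdale 2.8642, Rivermont 1.3288, Pinehurst 3.2542, Claybrook 1.6764, Stonebridge 3.0678, Millford 6.4878, Ashgrove 1.3208.
Lower quotas: Oakdale 2, Rivermont 1, Pinehurst 3, Claybrook 1, Stonebridge 3, Millford 6, Ashgrove 1 (sum 17, leaving 3 seats).
Remainders in descending order: Oakdale 0.8642, Claybrook 0.6764, Millford 0.4878, Rivermont 0.3288, Ashgrove 0.3208, Pinehurst 0.2542, Stonebridge 0.0678.
Largest remainders: Oakdale, Claybrook, Millford receive the extra seats.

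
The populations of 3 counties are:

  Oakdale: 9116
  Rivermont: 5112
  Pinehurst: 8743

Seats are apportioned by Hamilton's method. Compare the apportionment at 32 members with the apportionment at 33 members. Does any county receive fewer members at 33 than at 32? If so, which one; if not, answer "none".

none

At 32 seats: Oakdale 13, Rivermont 7, Pinehurst 12.
At 33 seats: Oakdale 13, Rivermont 7, Pinehurst 13.
No county's allocation decreased.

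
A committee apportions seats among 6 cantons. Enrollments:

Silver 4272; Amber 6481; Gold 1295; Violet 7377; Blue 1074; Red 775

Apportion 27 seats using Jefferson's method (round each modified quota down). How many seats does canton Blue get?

Standard divisor 21274/27 ≈ 787.926; standard quotas: Silver 5.422, Amber 8.225, Gold 1.644, Violet 9.363, Blue 1.363, Red 0.984.
Rounding down gives 5, 8, 1, 9, 1, 0 = 24 seats, so the divisor must be adjusted.
With modified divisor 716: modified quotas Silver 5.966, Amber 9.052, Gold 1.809, Violet 10.303, Blue 1.500, Red 1.082.
Rounding down: Silver 5, Amber 9, Gold 1, Violet 10, Blue 1, Red 1 (total 27).
Blue receives 1.

1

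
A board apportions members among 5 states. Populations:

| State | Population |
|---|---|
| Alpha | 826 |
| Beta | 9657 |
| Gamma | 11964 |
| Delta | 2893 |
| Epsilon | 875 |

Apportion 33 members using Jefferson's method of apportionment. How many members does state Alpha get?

1

Standard divisor 26215/33 ≈ 794.394; standard quotas: Alpha 1.040, Beta 12.156, Gamma 15.061, Delta 3.642, Epsilon 1.101.
Rounding down gives 1, 12, 15, 3, 1 = 32 seats, so the divisor must be adjusted.
With modified divisor 745: modified quotas Alpha 1.109, Beta 12.962, Gamma 16.059, Delta 3.883, Epsilon 1.174.
Rounding down: Alpha 1, Beta 12, Gamma 16, Delta 3, Epsilon 1 (total 33).
Alpha receives 1.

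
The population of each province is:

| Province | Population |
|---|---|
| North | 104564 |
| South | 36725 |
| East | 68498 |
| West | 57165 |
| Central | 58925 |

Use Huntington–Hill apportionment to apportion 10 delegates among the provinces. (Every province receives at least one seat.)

With divisor 35303: modified quotas North 2.962, South 1.040, East 1.940, West 1.619, Central 1.669.
Geometric-mean thresholds: North √(2·3)=2.449, South √(1·2)=1.414, East √(1·2)=1.414, West √(1·2)=1.414, Central √(1·2)=1.414.
Each quota rounded against its threshold gives North 3, South 1, East 2, West 2, Central 2 (total 10).

North 3; South 1; East 2; West 2; Central 2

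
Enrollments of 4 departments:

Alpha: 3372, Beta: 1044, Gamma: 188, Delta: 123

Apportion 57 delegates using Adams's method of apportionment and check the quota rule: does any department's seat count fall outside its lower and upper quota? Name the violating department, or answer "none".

Alpha

Standard quotas: Alpha 40.661, Beta 12.589, Gamma 2.267, Delta 1.483.
Adams allocation: Alpha 39, Beta 13, Gamma 3, Delta 2.
Alpha has quota 40.661 (lower 40, upper 41) but receives 39 — outside the quota interval.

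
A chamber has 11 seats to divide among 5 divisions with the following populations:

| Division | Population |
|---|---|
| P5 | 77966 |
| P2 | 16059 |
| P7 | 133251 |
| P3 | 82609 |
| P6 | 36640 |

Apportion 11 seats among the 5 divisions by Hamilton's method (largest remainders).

P5: 2; P2: 1; P7: 4; P3: 3; P6: 1

Standard divisor: 346525 ÷ 11 ≈ 31502.273.
Standard quotas: P5 2.4749, P2 0.5098, P7 4.2299, P3 2.6223, P6 1.1631.
Lower quotas: P5 2, P2 0, P7 4, P3 2, P6 1 (sum 9, leaving 2 seats).
Remainders in descending order: P3 0.6223, P2 0.5098, P5 0.4749, P7 0.2299, P6 0.1631.
The surplus seats go to P3, P2.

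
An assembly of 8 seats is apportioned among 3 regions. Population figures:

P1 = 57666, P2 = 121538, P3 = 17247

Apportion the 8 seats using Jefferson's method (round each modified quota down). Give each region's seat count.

P1: 2, P2: 6, P3: 0

Standard divisor 196451/8 ≈ 24556.375; standard quotas: P1 2.348, P2 4.949, P3 0.702.
Rounding down gives 2, 4, 0 = 6 seats, so the divisor must be adjusted.
With modified divisor 19700: modified quotas P1 2.927, P2 6.169, P3 0.875.
Rounding down: P1 2, P2 6, P3 0 (total 8).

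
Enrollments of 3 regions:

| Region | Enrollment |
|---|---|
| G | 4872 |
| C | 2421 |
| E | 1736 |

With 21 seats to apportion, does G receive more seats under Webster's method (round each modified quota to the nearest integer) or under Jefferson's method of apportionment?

Webster: G 11, C 6, E 4.
Jefferson: G 12, C 5, E 4.
G gets 11 under Webster and 12 under Jefferson.

Jefferson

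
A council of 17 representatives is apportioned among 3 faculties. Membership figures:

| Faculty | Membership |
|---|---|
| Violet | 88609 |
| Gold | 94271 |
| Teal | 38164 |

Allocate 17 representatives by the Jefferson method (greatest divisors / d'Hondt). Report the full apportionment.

Violet 7, Gold 7, Teal 3

Standard divisor 221044/17 ≈ 13002.588; standard quotas: Violet 6.815, Gold 7.250, Teal 2.935.
Rounding down gives 6, 7, 2 = 15 seats, so the divisor must be adjusted.
With modified divisor 12200: modified quotas Violet 7.263, Gold 7.727, Teal 3.128.
Rounding down: Violet 7, Gold 7, Teal 3 (total 17).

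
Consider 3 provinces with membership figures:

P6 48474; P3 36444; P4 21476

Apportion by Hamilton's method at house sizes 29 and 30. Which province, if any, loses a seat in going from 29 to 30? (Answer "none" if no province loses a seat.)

At 29 seats: P6 13, P3 10, P4 6.
At 30 seats: P6 14, P3 10, P4 6.
No province's allocation decreased.

none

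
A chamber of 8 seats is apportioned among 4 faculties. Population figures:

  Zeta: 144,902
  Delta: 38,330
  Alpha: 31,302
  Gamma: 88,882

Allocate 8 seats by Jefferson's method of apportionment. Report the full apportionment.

Zeta=4, Delta=1, Alpha=1, Gamma=2

Standard divisor 303416/8 ≈ 37927; standard quotas: Zeta 3.821, Delta 1.011, Alpha 0.825, Gamma 2.344.
Rounding down gives 3, 1, 0, 2 = 6 seats, so the divisor must be adjusted.
With modified divisor 30500: modified quotas Zeta 4.751, Delta 1.257, Alpha 1.026, Gamma 2.914.
Rounding down: Zeta 4, Delta 1, Alpha 1, Gamma 2 (total 8).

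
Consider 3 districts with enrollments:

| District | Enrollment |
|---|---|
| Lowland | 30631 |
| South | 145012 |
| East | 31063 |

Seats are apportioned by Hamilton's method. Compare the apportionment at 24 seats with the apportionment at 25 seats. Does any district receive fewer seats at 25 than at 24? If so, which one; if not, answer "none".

none

At 24 seats: Lowland 3, South 17, East 4.
At 25 seats: Lowland 4, South 17, East 4.
No district's allocation decreased.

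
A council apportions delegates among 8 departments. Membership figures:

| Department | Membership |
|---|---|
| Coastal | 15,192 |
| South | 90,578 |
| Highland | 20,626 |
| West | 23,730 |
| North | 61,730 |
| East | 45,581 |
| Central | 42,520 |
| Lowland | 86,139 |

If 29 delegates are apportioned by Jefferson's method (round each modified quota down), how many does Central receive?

Standard divisor 386096/29 ≈ 13313.655; standard quotas: Coastal 1.141, South 6.803, Highland 1.549, West 1.782, North 4.637, East 3.424, Central 3.194, Lowland 6.470.
Rounding down gives 1, 6, 1, 1, 4, 3, 3, 6 = 25 seats, so the divisor must be adjusted.
With modified divisor 11600: modified quotas Coastal 1.310, South 7.808, Highland 1.778, West 2.046, North 5.322, East 3.929, Central 3.666, Lowland 7.426.
Rounding down: Coastal 1, South 7, Highland 1, West 2, North 5, East 3, Central 3, Lowland 7 (total 29).
Central receives 3.

3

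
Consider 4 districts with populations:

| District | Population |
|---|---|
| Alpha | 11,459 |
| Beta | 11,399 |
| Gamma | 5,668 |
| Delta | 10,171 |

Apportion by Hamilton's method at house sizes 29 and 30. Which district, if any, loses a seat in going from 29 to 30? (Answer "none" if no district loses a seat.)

At 29 seats: Alpha 9, Beta 8, Gamma 4, Delta 8.
At 30 seats: Alpha 9, Beta 9, Gamma 4, Delta 8.
No district's allocation decreased.

none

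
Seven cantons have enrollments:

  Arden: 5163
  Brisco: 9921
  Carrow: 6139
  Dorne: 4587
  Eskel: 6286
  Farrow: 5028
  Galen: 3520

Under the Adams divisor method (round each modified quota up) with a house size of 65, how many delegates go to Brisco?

16

Standard divisor 40644/65 ≈ 625.292; standard quotas: Arden 8.257, Brisco 15.866, Carrow 9.818, Dorne 7.336, Eskel 10.053, Farrow 8.041, Galen 5.629.
Rounding up gives 9, 16, 10, 8, 11, 9, 6 = 69 seats, so the divisor must be adjusted.
With modified divisor 660: modified quotas Arden 7.823, Brisco 15.032, Carrow 9.302, Dorne 6.950, Eskel 9.524, Farrow 7.618, Galen 5.333.
Rounding up: Arden 8, Brisco 16, Carrow 10, Dorne 7, Eskel 10, Farrow 8, Galen 6 (total 65).
Brisco receives 16.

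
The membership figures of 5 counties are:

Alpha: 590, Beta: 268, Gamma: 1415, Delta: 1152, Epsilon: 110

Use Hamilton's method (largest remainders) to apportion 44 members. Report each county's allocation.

Standard divisor: 3535 ÷ 44 ≈ 80.341.
Standard quotas: Alpha 7.344, Beta 3.336, Gamma 17.612, Delta 14.339, Epsilon 1.369.
Lower quotas: Alpha 7, Beta 3, Gamma 17, Delta 14, Epsilon 1 (sum 42, leaving 2 seats).
Remainders in descending order: Gamma 0.612, Epsilon 0.369, Alpha 0.344, Delta 0.339, Beta 0.336.
The surplus seats go to Gamma, Epsilon.

Alpha: 7, Beta: 3, Gamma: 18, Delta: 14, Epsilon: 2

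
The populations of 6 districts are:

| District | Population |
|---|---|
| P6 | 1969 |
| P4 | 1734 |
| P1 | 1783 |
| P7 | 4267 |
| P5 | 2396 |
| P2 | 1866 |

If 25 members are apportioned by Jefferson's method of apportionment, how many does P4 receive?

3

Standard divisor 14015/25 ≈ 560.6; standard quotas: P6 3.512, P4 3.093, P1 3.181, P7 7.611, P5 4.274, P2 3.329.
Rounding down gives 3, 3, 3, 7, 4, 3 = 23 seats, so the divisor must be adjusted.
With modified divisor 486: modified quotas P6 4.051, P4 3.568, P1 3.669, P7 8.780, P5 4.930, P2 3.840.
Rounding down: P6 4, P4 3, P1 3, P7 8, P5 4, P2 3 (total 25).
P4 receives 3.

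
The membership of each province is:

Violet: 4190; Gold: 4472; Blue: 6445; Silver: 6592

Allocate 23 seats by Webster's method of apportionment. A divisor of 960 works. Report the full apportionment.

Violet 4, Gold 5, Blue 7, Silver 7

With modified divisor 960: modified quotas Violet 4.365, Gold 4.658, Blue 6.714, Silver 6.867.
Rounding to the nearest integer: Violet 4, Gold 5, Blue 7, Silver 7 (total 23).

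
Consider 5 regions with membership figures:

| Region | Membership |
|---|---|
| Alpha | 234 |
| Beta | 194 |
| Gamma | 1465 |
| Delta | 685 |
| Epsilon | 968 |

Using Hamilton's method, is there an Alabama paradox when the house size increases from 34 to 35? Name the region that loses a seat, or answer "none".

none

At 34 seats: Alpha 2, Beta 2, Gamma 14, Delta 7, Epsilon 9.
At 35 seats: Alpha 2, Beta 2, Gamma 14, Delta 7, Epsilon 10.
No region's allocation decreased.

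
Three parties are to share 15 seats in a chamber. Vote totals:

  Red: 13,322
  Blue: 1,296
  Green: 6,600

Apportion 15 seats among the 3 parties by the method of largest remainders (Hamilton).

Red=9, Blue=1, Green=5

Standard divisor: 21218 ÷ 15 ≈ 1414.533.
Standard quotas: Red 9.4179, Blue 0.9162, Green 4.6658.
Lower quotas: Red 9, Blue 0, Green 4 (sum 13, leaving 2 seats).
Remainders in descending order: Blue 0.9162, Green 0.6658, Red 0.4179.
The surplus seats go to Blue, Green.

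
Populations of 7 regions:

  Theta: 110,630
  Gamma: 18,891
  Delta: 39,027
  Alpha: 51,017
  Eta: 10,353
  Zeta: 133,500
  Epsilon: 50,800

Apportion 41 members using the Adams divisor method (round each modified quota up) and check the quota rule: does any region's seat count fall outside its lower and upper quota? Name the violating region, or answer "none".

Standard quotas: Theta 10.950, Gamma 1.870, Delta 3.863, Alpha 5.050, Eta 1.025, Zeta 13.214, Epsilon 5.028.
Adams allocation: Theta 11, Gamma 2, Delta 4, Alpha 5, Eta 1, Zeta 13, Epsilon 5.
Every allocation lies between the lower and upper quota.

none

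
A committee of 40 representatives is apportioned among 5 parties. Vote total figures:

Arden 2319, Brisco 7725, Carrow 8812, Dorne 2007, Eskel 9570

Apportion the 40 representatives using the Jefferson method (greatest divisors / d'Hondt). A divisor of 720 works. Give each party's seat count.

Arden=3; Brisco=10; Carrow=12; Dorne=2; Eskel=13

With modified divisor 720: modified quotas Arden 3.221, Brisco 10.729, Carrow 12.239, Dorne 2.788, Eskel 13.292.
Rounding down: Arden 3, Brisco 10, Carrow 12, Dorne 2, Eskel 13 (total 40).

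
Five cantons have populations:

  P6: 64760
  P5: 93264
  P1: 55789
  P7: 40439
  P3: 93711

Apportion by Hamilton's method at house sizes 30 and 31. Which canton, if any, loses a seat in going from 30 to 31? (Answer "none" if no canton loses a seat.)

none

At 30 seats: P6 6, P5 8, P1 5, P7 3, P3 8.
At 31 seats: P6 6, P5 8, P1 5, P7 4, P3 8.
No canton's allocation decreased.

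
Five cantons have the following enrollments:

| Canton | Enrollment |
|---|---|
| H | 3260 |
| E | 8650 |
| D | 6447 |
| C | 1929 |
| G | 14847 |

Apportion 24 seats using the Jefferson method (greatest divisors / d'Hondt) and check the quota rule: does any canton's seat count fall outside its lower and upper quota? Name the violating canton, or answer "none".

Standard quotas: H 2.227, E 5.909, D 4.404, C 1.318, G 10.142.
Jefferson allocation: H 2, E 6, D 4, C 1, G 11.
Every allocation lies between the lower and upper quota.

none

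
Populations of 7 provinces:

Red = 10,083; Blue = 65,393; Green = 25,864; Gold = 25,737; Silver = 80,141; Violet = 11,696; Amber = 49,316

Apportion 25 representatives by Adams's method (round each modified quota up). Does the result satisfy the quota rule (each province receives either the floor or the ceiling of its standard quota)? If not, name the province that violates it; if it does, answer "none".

Standard quotas: Red 0.940, Blue 6.095, Green 2.411, Gold 2.399, Silver 7.469, Violet 1.090, Amber 4.596.
Adams allocation: Red 1, Blue 6, Green 3, Gold 3, Silver 7, Violet 1, Amber 4.
Every allocation lies between the lower and upper quota.

none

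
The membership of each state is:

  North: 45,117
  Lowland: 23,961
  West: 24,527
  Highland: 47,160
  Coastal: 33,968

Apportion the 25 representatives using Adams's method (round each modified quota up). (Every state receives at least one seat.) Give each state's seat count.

North 6, Lowland 4, West 4, Highland 6, Coastal 5

Standard divisor 174733/25 ≈ 6989.32; standard quotas: North 6.455, Lowland 3.428, West 3.509, Highland 6.747, Coastal 4.860.
Rounding up gives 7, 4, 4, 7, 5 = 27 seats, so the divisor must be adjusted.
With modified divisor 7900: modified quotas North 5.711, Lowland 3.033, West 3.105, Highland 5.970, Coastal 4.300.
Rounding up: North 6, Lowland 4, West 4, Highland 6, Coastal 5 (total 25).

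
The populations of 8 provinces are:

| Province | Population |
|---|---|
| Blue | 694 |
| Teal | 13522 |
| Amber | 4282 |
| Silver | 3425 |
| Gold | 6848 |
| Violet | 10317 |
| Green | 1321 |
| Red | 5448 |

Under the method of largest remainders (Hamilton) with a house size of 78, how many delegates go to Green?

Standard divisor: 45857 ÷ 78 ≈ 587.91.
Standard quotas: Blue 1.1805, Teal 23.0001, Amber 7.2834, Silver 5.8257, Gold 11.6480, Violet 17.5486, Green 2.2469, Red 9.2667.
Lower quotas: Blue 1, Teal 23, Amber 7, Silver 5, Gold 11, Violet 17, Green 2, Red 9 (sum 75, leaving 3 seats).
Remainders in descending order: Silver 0.8257, Gold 0.6480, Violet 0.5486, Amber 0.2834, Red 0.2667, Green 0.2469, Blue 0.1805, Teal 0.0001.
The surplus seats go to Silver, Gold, Violet.
Green receives 2.

2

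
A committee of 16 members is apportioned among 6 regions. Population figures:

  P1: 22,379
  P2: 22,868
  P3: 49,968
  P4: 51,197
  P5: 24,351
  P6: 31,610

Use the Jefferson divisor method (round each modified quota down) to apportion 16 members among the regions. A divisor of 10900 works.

With modified divisor 10900: modified quotas P1 2.053, P2 2.098, P3 4.584, P4 4.697, P5 2.234, P6 2.900.
Rounding down: P1 2, P2 2, P3 4, P4 4, P5 2, P6 2 (total 16).

P1=2, P2=2, P3=4, P4=4, P5=2, P6=2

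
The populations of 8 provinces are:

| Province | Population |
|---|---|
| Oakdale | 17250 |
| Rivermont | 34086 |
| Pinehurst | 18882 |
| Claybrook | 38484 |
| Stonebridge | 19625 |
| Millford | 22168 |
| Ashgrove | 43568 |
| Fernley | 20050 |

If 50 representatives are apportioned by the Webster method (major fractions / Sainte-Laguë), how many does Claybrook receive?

Standard divisor 214113/50 ≈ 4282.26; standard quotas: Oakdale 4.028, Rivermont 7.960, Pinehurst 4.409, Claybrook 8.987, Stonebridge 4.583, Millford 5.177, Ashgrove 10.174, Fernley 4.682.
Rounding to the nearest integer gives Oakdale 4, Rivermont 8, Pinehurst 4, Claybrook 9, Stonebridge 5, Millford 5, Ashgrove 10, Fernley 5 — total 50, matching the house size, so no adjustment is needed.
Claybrook receives 9.

9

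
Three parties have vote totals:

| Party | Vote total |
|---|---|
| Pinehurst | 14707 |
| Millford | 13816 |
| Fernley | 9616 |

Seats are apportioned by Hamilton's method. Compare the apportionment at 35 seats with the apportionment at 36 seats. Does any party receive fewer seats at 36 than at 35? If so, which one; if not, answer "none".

none

At 35 seats: Pinehurst 13, Millford 13, Fernley 9.
At 36 seats: Pinehurst 14, Millford 13, Fernley 9.
No party's allocation decreased.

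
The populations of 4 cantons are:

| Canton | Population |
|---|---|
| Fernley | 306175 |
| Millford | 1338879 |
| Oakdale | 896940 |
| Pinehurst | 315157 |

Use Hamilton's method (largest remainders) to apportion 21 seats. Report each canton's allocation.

Fernley=2, Millford=10, Oakdale=7, Pinehurst=2

Total 2857151; standard divisor 2857151/21 ≈ 136054.81.
Standard quotas: Fernley 2.2504, Millford 9.8407, Oakdale 6.5925, Pinehurst 2.3164.
Lower quotas: Fernley 2, Millford 9, Oakdale 6, Pinehurst 2 (sum 19, leaving 2 seats).
Remainders in descending order: Millford 0.8407, Oakdale 0.5925, Pinehurst 0.3164, Fernley 0.2504.
Largest remainders: Millford, Oakdale receive the extra seats.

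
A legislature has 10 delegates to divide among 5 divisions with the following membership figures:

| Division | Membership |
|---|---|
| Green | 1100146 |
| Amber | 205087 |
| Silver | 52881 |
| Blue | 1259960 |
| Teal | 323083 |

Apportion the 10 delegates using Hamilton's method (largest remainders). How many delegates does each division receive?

Standard divisor: 2941157 ÷ 10 ≈ 294115.7.
Standard quotas: Green 3.7405, Amber 0.6973, Silver 0.1798, Blue 4.2839, Teal 1.0985.
Lower quotas: Green 3, Amber 0, Silver 0, Blue 4, Teal 1 (sum 8, leaving 2 seats).
Remainders in descending order: Green 0.7405, Amber 0.6973, Blue 0.2839, Silver 0.1798, Teal 0.0985.
Largest remainders: Green, Amber receive the extra seats.

Green 4, Amber 1, Silver 0, Blue 4, Teal 1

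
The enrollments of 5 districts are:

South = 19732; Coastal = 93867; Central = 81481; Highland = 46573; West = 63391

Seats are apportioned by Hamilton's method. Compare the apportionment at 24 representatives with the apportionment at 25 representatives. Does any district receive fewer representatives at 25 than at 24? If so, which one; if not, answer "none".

South

At 24 seats: South 2, Coastal 7, Central 6, Highland 4, West 5.
At 25 seats: South 1, Coastal 8, Central 7, Highland 4, West 5.
South drops from 2 to 1.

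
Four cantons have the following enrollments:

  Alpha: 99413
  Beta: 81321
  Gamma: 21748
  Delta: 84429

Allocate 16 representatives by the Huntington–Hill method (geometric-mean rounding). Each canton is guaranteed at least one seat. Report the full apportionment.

Alpha 5, Beta 5, Gamma 1, Delta 5

With divisor 18167: modified quotas Alpha 5.472, Beta 4.476, Gamma 1.197, Delta 4.647.
Geometric-mean thresholds: Alpha √(5·6)=5.477, Beta √(4·5)=4.472, Gamma √(1·2)=1.414, Delta √(4·5)=4.472.
Each quota rounded against its threshold gives Alpha 5, Beta 5, Gamma 1, Delta 5 (total 16).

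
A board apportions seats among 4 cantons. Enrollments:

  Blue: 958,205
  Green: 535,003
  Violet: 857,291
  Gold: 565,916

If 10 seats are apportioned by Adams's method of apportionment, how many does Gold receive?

Standard divisor 2916415/10 ≈ 291641.5; standard quotas: Blue 3.286, Green 1.834, Violet 2.940, Gold 1.940.
Rounding up gives 4, 2, 3, 2 = 11 seats, so the divisor must be adjusted.
With modified divisor 374000: modified quotas Blue 2.562, Green 1.430, Violet 2.292, Gold 1.513.
Rounding up: Blue 3, Green 2, Violet 3, Gold 2 (total 10).
Gold receives 2.

2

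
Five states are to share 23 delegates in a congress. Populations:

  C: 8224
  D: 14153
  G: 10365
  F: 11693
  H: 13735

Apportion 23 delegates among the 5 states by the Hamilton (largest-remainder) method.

C 3, D 6, G 4, F 5, H 5

Total 58170; standard divisor 58170/23 ≈ 2529.13.
Standard quotas: C 3.2517, D 5.5960, G 4.0982, F 4.6233, H 5.4307.
Lower quotas: C 3, D 5, G 4, F 4, H 5 (sum 21, leaving 2 seats).
Remainders in descending order: F 0.6233, D 0.5960, H 0.4307, C 0.2517, G 0.0982.
The surplus seats go to F, D.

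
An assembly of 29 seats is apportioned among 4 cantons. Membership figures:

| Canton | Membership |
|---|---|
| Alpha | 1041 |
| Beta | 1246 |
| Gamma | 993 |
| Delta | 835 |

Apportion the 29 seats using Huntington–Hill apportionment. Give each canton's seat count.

Alpha 7, Beta 9, Gamma 7, Delta 6

With divisor 143: modified quotas Alpha 7.280, Beta 8.713, Gamma 6.944, Delta 5.839.
Geometric-mean thresholds: Alpha √(7·8)=7.483, Beta √(8·9)=8.485, Gamma √(6·7)=6.481, Delta √(5·6)=5.477.
Each quota rounded against its threshold gives Alpha 7, Beta 9, Gamma 7, Delta 6 (total 29).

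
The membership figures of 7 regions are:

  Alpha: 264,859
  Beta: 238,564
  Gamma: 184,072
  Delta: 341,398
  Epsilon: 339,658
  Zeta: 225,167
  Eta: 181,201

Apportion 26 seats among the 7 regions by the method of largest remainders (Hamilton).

Alpha 4, Beta 3, Gamma 3, Delta 5, Epsilon 5, Zeta 3, Eta 3

Standard divisor: 1774919 ÷ 26 ≈ 68266.115.
Standard quotas: Alpha 3.8798, Beta 3.4946, Gamma 2.6964, Delta 5.0010, Epsilon 4.9755, Zeta 3.2984, Eta 2.6543.
Lower quotas: Alpha 3, Beta 3, Gamma 2, Delta 5, Epsilon 4, Zeta 3, Eta 2 (sum 22, leaving 4 seats).
Remainders in descending order: Epsilon 0.9755, Alpha 0.8798, Gamma 0.6964, Eta 0.6543, Beta 0.4946, Zeta 0.2984, Delta 0.0010.
Largest remainders: Epsilon, Alpha, Gamma, Eta receive the extra seats.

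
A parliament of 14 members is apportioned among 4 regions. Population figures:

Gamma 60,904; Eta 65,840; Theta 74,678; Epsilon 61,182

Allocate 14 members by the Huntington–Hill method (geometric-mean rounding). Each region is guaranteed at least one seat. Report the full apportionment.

With divisor 18334: modified quotas Gamma 3.322, Eta 3.591, Theta 4.073, Epsilon 3.337.
Geometric-mean thresholds: Gamma √(3·4)=3.464, Eta √(3·4)=3.464, Theta √(4·5)=4.472, Epsilon √(3·4)=3.464.
Each quota rounded against its threshold gives Gamma 3, Eta 4, Theta 4, Epsilon 3 (total 14).

Gamma 3; Eta 4; Theta 4; Epsilon 3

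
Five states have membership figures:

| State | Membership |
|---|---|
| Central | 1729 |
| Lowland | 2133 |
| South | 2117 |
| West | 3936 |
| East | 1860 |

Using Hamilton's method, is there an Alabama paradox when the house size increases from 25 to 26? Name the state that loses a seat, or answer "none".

At 25 seats: Central 4, Lowland 5, South 4, West 8, East 4.
At 26 seats: Central 4, Lowland 5, South 4, West 9, East 4.
No state's allocation decreased.

none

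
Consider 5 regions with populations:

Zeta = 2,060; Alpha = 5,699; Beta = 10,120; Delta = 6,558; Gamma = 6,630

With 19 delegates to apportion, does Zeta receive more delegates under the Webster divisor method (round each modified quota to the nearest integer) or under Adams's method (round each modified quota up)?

Webster: Zeta 1, Alpha 4, Beta 6, Delta 4, Gamma 4.
Adams: Zeta 2, Alpha 3, Beta 6, Delta 4, Gamma 4.
Zeta gets 1 under Webster and 2 under Adams.

Adams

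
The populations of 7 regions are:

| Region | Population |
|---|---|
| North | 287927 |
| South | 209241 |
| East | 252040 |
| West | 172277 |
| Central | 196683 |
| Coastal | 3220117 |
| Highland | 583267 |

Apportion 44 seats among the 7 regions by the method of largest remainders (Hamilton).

Total 4921552; standard divisor 4921552/44 ≈ 111853.455.
Standard quotas: North 2.5741, South 1.8707, East 2.2533, West 1.5402, Central 1.7584, Coastal 28.7887, Highland 5.2146.
Lower quotas: North 2, South 1, East 2, West 1, Central 1, Coastal 28, Highland 5 (sum 40, leaving 4 seats).
Remainders in descending order: South 0.8707, Coastal 0.7887, Central 0.7584, North 0.5741, West 0.5402, East 0.2533, Highland 0.2146.
Largest remainders: South, Coastal, Central, North receive the extra seats.

North=3, South=2, East=2, West=1, Central=2, Coastal=29, Highland=5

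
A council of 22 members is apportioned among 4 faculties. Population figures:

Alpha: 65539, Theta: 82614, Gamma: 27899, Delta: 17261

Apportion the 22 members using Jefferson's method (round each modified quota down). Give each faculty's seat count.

Alpha: 7, Theta: 10, Gamma: 3, Delta: 2

Standard divisor 193313/22 ≈ 8786.955; standard quotas: Alpha 7.459, Theta 9.402, Gamma 3.175, Delta 1.964.
Rounding down gives 7, 9, 3, 1 = 20 seats, so the divisor must be adjusted.
With modified divisor 8230: modified quotas Alpha 7.963, Theta 10.038, Gamma 3.390, Delta 2.097.
Rounding down: Alpha 7, Theta 10, Gamma 3, Delta 2 (total 22).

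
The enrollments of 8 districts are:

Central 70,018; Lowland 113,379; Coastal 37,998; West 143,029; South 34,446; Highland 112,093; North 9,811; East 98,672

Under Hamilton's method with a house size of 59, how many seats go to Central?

The standard divisor is 619446/59 ≈ 10499.085.
Standard quotas: Central 6.6690, Lowland 10.7989, Coastal 3.6192, West 13.6230, South 3.2809, Highland 10.6765, North 0.9345, East 9.3982.
Lower quotas: Central 6, Lowland 10, Coastal 3, West 13, South 3, Highland 10, North 0, East 9 (sum 54, leaving 5 seats).
Remainders in descending order: North 0.9345, Lowland 0.7989, Highland 0.6765, Central 0.6690, West 0.6230, Coastal 0.6192, East 0.3982, South 0.2809.
Largest remainders: North, Lowland, Highland, Central, West receive the extra seats.
Central receives 7.

7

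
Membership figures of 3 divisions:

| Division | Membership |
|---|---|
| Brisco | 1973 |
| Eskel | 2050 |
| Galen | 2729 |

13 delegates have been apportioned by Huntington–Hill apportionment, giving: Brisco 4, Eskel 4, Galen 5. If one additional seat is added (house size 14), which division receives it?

Priority for the next seat is population ÷ (√(s·(s+1))).
Priorities: Brisco 441.176, Eskel 458.394, Galen 498.245.
Highest priority: Galen.

Galen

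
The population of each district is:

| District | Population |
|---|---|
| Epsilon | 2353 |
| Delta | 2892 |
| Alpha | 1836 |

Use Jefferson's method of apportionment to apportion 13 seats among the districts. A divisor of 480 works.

Epsilon=4, Delta=6, Alpha=3

With modified divisor 480: modified quotas Epsilon 4.902, Delta 6.025, Alpha 3.825.
Rounding down: Epsilon 4, Delta 6, Alpha 3 (total 13).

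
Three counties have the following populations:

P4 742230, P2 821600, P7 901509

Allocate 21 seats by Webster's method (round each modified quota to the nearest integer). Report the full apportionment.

Standard divisor 2465339/21 ≈ 117397.095; standard quotas: P4 6.322, P2 6.998, P7 7.679.
Rounding to the nearest integer gives P4 6, P2 7, P7 8 — total 21, matching the house size, so no adjustment is needed.

P4: 6, P2: 7, P7: 8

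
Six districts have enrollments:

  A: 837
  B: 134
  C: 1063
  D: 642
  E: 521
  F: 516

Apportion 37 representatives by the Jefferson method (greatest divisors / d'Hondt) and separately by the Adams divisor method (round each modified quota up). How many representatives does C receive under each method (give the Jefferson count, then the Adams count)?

Jefferson: A 9, B 1, C 11, D 6, E 5, F 5.
Adams: A 8, B 2, C 10, D 7, E 5, F 5.
C gets 11 under Jefferson and 10 under Adams.

11 and 10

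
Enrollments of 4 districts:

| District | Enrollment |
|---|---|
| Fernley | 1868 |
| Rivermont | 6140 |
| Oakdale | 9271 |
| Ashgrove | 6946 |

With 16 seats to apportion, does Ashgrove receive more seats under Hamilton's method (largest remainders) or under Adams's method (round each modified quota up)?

Hamilton

Hamilton: Fernley 1, Rivermont 4, Oakdale 6, Ashgrove 5.
Adams: Fernley 2, Rivermont 4, Oakdale 6, Ashgrove 4.
Ashgrove gets 5 under Hamilton and 4 under Adams.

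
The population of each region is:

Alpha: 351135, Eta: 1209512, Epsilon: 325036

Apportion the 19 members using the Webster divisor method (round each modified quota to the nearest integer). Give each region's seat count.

Alpha=4; Eta=12; Epsilon=3

Standard divisor 1885683/19 ≈ 99246.474; standard quotas: Alpha 3.538, Eta 12.187, Epsilon 3.275.
Rounding to the nearest integer gives Alpha 4, Eta 12, Epsilon 3 — total 19, matching the house size, so no adjustment is needed.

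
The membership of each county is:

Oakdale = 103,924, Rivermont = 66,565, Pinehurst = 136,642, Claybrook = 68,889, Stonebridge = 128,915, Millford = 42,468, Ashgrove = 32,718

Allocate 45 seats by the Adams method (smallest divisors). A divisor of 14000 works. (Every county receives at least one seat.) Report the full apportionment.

Oakdale 8; Rivermont 5; Pinehurst 10; Claybrook 5; Stonebridge 10; Millford 4; Ashgrove 3

With modified divisor 14000: modified quotas Oakdale 7.423, Rivermont 4.755, Pinehurst 9.760, Claybrook 4.921, Stonebridge 9.208, Millford 3.033, Ashgrove 2.337.
Rounding up: Oakdale 8, Rivermont 5, Pinehurst 10, Claybrook 5, Stonebridge 10, Millford 4, Ashgrove 3 (total 45).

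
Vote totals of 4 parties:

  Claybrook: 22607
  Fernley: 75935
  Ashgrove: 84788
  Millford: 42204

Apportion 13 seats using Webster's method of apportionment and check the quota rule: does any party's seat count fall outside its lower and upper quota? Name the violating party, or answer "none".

none

Standard quotas: Claybrook 1.303, Fernley 4.377, Ashgrove 4.887, Millford 2.433.
Webster allocation: Claybrook 1, Fernley 4, Ashgrove 5, Millford 3.
Every allocation lies between the lower and upper quota.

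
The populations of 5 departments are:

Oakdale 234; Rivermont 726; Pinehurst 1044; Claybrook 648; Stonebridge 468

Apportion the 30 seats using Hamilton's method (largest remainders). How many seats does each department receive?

Total 3120; standard divisor 3120/30 = 104.
Standard quotas: Oakdale 2.250, Rivermont 6.981, Pinehurst 10.038, Claybrook 6.231, Stonebridge 4.500.
Lower quotas: Oakdale 2, Rivermont 6, Pinehurst 10, Claybrook 6, Stonebridge 4 (sum 28, leaving 2 seats).
Remainders in descending order: Rivermont 0.981, Stonebridge 0.500, Oakdale 0.250, Claybrook 0.231, Pinehurst 0.038.
The surplus seats go to Rivermont, Stonebridge.

Oakdale 2, Rivermont 7, Pinehurst 10, Claybrook 6, Stonebridge 5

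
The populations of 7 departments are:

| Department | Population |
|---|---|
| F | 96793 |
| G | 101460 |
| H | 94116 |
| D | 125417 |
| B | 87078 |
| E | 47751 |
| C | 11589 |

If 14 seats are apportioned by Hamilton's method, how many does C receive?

Total 564204; standard divisor 564204/14 ≈ 40300.286.
Standard quotas: F 2.4018, G 2.5176, H 2.3354, D 3.1121, B 2.1607, E 1.1849, C 0.2876.
Lower quotas: F 2, G 2, H 2, D 3, B 2, E 1, C 0 (sum 12, leaving 2 seats).
Remainders in descending order: G 0.5176, F 0.4018, H 0.3354, C 0.2876, E 0.1849, B 0.1607, D 0.1121.
The surplus seats go to G, F.
C receives 0.

0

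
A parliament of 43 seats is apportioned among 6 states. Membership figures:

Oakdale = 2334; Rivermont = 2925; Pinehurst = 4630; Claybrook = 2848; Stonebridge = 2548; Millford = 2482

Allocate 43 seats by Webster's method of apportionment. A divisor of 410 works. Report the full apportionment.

With modified divisor 410: modified quotas Oakdale 5.693, Rivermont 7.134, Pinehurst 11.293, Claybrook 6.946, Stonebridge 6.215, Millford 6.054.
Rounding to the nearest integer: Oakdale 6, Rivermont 7, Pinehurst 11, Claybrook 7, Stonebridge 6, Millford 6 (total 43).

Oakdale: 6, Rivermont: 7, Pinehurst: 11, Claybrook: 7, Stonebridge: 6, Millford: 6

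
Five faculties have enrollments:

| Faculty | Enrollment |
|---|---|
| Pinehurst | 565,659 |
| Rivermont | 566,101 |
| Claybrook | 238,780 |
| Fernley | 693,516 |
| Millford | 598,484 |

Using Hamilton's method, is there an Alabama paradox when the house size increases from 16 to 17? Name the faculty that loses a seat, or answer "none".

Claybrook

At 16 seats: Pinehurst 3, Rivermont 3, Claybrook 2, Fernley 4, Millford 4.
At 17 seats: Pinehurst 4, Rivermont 4, Claybrook 1, Fernley 4, Millford 4.
Claybrook drops from 2 to 1.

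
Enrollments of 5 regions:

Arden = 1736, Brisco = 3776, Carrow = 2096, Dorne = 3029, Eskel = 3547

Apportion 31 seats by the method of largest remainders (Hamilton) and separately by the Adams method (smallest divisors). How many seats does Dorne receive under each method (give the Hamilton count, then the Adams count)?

7 and 6

Hamilton: Arden 4, Brisco 8, Carrow 4, Dorne 7, Eskel 8.
Adams: Arden 4, Brisco 8, Carrow 5, Dorne 6, Eskel 8.
Dorne gets 7 under Hamilton and 6 under Adams.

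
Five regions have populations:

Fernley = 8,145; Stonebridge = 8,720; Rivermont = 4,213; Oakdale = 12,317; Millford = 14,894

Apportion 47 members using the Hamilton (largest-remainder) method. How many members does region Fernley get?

8

Total 48289; standard divisor 48289/47 ≈ 1027.426.
Standard quotas: Fernley 7.9276, Stonebridge 8.4872, Rivermont 4.1005, Oakdale 11.9882, Millford 14.4964.
Lower quotas: Fernley 7, Stonebridge 8, Rivermont 4, Oakdale 11, Millford 14 (sum 44, leaving 3 seats).
Remainders in descending order: Oakdale 0.9882, Fernley 0.9276, Millford 0.4964, Stonebridge 0.4872, Rivermont 0.1005.
The surplus seats go to Oakdale, Fernley, Millford.
Fernley receives 8.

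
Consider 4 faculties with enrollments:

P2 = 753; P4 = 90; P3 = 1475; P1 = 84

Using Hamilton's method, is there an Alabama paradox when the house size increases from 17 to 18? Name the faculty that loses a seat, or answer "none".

At 17 seats: P2 5, P4 1, P3 10, P1 1.
At 18 seats: P2 6, P4 1, P3 11, P1 0.
P1 drops from 1 to 0.

P1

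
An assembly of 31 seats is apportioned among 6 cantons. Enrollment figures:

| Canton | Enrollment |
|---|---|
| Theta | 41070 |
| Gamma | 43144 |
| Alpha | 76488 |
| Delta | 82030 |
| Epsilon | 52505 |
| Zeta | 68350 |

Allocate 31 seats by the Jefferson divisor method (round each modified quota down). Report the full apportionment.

Theta: 3, Gamma: 4, Alpha: 7, Delta: 7, Epsilon: 4, Zeta: 6

Standard divisor 363587/31 ≈ 11728.613; standard quotas: Theta 3.502, Gamma 3.679, Alpha 6.521, Delta 6.994, Epsilon 4.477, Zeta 5.828.
Rounding down gives 3, 3, 6, 6, 4, 5 = 27 seats, so the divisor must be adjusted.
With modified divisor 10600: modified quotas Theta 3.875, Gamma 4.070, Alpha 7.216, Delta 7.739, Epsilon 4.953, Zeta 6.448.
Rounding down: Theta 3, Gamma 4, Alpha 7, Delta 7, Epsilon 4, Zeta 6 (total 31).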